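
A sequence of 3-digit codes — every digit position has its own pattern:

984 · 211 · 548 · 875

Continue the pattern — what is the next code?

102

First digit — +3 each step, mod 10: 9, 2, 5, 8 → 1.
Second digit: +3 each step, mod 10; 8, 1, 4, 7 → 0.
For the third digit, −3 each step, mod 10: 4, 1, 8, 5 → 2.
Combining the parts gives 102.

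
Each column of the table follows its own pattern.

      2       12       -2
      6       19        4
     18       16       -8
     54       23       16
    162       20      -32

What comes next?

First component: ×3 each step, so 2, 6, 18, 54, 162 → 486.
Second component: alternating steps +7, −3, +7, −3, …; 12, 19, 16, 23, 20 → 27.
Third component: ×(-2) each step, so -2, 4, -8, 16, -32 → 64.
Combining the parts gives 486  27  64.

486  27  64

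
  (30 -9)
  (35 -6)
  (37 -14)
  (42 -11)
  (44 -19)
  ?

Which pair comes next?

First entry goes 30, 35, 37, 42, 44 → 49 (alternating steps +5, +2, +5, +2, …).
Second entry — alternating steps +3, −8, +3, −8, …: -9, -6, -14, -11, -19 → -16.
So the next pair is (49 -16).

(49 -16)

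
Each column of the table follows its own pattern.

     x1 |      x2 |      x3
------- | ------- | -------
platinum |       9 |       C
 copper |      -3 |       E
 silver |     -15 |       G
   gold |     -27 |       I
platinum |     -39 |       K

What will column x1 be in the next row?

copper

For the column x1, repeats platinum → copper → silver → gold: platinum, copper, silver, gold, platinum → copper.
Column x2: −12 each step; 9, -3, -15, -27, -39 → -51.
Column x3 goes C, E, G, I, K → M (letters move forward 2 places in the alphabet).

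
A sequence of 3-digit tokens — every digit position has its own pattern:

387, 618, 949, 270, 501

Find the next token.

First digit: +3 each step, mod 10, so 3, 6, 9, 2, 5 → 8.
Second digit: +3 each step, mod 10; 8, 1, 4, 7, 0 → 3.
Third digit: 7, 8, 9, 0, 1 → 2 (+1 each step, mod 10).
So the next token is 832.

832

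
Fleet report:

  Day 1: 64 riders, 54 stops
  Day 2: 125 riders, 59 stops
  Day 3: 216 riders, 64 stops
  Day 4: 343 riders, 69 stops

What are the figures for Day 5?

512 riders, 74 stops

Riders — perfect cubes: 4³, 5³, 6³, …: 64, 125, 216, 343 → 512.
Stops: +5 each step, so 54, 59, 64, 69 → 74.
Combining the parts gives 512 riders, 74 stops.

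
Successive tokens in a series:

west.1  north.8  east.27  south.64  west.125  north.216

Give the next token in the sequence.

Direction: repeats west → north → east → south, so west, north, east, south, west, north → east.
Second component: perfect cubes: 1³, 2³, 3³, …; 1, 8, 27, 64, 125, 216 → 343.
So the next token is east.343.

east.343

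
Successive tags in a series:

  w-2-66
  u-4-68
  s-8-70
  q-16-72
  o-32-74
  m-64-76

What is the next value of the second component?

Letter — letters move back 2 places in the alphabet: w, u, s, q, o, m → k.
Second component: 2, 4, 8, 16, 32, 64 → 128 (×2 each step).
Third component goes 66, 68, 70, 72, 74, 76 → 78 (+2 each step).

128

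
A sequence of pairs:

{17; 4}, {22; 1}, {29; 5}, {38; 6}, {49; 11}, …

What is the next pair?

{62; 17}

First component — differences are 5, 7, 9, … (increasing by 2 each time): 17, 22, 29, 38, 49 → 62.
Second component: 4, 1, 5, 6, 11 → 17 (each term is the sum of the two before it).
So the next pair is {62; 17}.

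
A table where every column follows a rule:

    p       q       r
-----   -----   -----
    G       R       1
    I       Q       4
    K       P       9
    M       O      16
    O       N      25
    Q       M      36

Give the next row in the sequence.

Column p — letters move forward 2 places in the alphabet: G, I, K, M, O, Q → S.
Column q goes R, Q, P, O, N, M → L (letters move back 1 place in the alphabet).
Column r — perfect squares: 1², 2², 3², …: 1, 4, 9, 16, 25, 36 → 49.
Combining the parts gives S  L  49.

S  L  49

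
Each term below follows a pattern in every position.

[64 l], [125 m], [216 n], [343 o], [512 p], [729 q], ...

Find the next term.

For the first slot, perfect cubes: 4³, 5³, 6³, …: 64, 125, 216, 343, 512, 729 → 1000.
Letter — letters move forward 1 place in the alphabet: l, m, n, o, p, q → r.
Combining the parts gives [1000 r].

[1000 r]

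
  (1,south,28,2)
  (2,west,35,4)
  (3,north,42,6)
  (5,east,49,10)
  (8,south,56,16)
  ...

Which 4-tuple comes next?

(13,west,63,26)

First part: each term is the sum of the two before it; 1, 2, 3, 5, 8 → 13.
Direction — repeats south → west → north → east: south, west, north, east, south → west.
Third part: 28, 35, 42, 49, 56 → 63 (+7 each step).
Fourth part: always 2 × the first part, so 2, 4, 6, 10, 16 → 26.
Putting it together: (13,west,63,26).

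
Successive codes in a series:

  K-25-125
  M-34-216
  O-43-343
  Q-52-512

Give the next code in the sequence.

S-61-729

For the letter, letters move forward 2 places in the alphabet: K, M, O, Q → S.
For the second component, +9 each step: 25, 34, 43, 52 → 61.
Third component goes 125, 216, 343, 512 → 729 (perfect cubes: 5³, 6³, 7³, …).
So the next code is S-61-729.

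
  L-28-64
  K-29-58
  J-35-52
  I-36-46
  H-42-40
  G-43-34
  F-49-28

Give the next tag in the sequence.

E-50-22

For the letter, letters move back 1 place in the alphabet: L, K, J, I, H, G, F → E.
Second component: 28, 29, 35, 36, 42, 43, 49 → 50 (alternating steps +1, +6, +1, +6, …).
Third component: −6 each step; 64, 58, 52, 46, 40, 34, 28 → 22.
So the next tag is E-50-22.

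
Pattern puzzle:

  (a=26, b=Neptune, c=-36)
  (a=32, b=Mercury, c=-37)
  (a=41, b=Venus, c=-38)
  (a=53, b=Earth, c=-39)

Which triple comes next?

(a=68, b=Mars, c=-40)

A — differences are 6, 9, 12, … (increasing by 3 each time): 26, 32, 41, 53 → 68.
B — runs through the planets Mercury→Neptune: Neptune, Mercury, Venus, Earth → Mars.
C goes -36, -37, -38, -39 → -40 (−1 each step).
So the next triple is (a=68, b=Mars, c=-40).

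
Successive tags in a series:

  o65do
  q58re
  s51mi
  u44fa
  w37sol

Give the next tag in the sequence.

Letter: letters move forward 2 places in the alphabet; o, q, s, u, w → y.
For the second component, −7 each step: 65, 58, 51, 44, 37 → 30.
Note: runs through the solfège scale do→ti; do, re, mi, fa, sol → la.
Combining the parts gives y30la.

y30la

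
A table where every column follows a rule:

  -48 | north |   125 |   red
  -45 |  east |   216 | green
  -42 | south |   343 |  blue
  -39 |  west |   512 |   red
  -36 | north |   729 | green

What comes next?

First component — +3 each step: -48, -45, -42, -39, -36 → -33.
Direction: repeats north → east → south → west, so north, east, south, west, north → east.
Third component: 125, 216, 343, 512, 729 → 1000 (perfect cubes: 5³, 6³, 7³, …).
Colour: repeats red → green → blue, so red, green, blue, red, green → blue.
So the next line is -33  east  1000  blue.

-33  east  1000  blue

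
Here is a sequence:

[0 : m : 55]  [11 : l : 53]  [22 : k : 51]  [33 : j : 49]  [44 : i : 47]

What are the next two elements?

[55 : h : 45], [66 : g : 43]

First part: +11 each step; 0, 11, 22, 33, 44 → 55 → 66.
Letter: letters move back 1 place in the alphabet; m, l, k, j, i → h → g.
Third part goes 55, 53, 51, 49, 47 → 45 → 43 (−2 each step).
Putting the parts together: [55 : h : 45] and then [66 : g : 43].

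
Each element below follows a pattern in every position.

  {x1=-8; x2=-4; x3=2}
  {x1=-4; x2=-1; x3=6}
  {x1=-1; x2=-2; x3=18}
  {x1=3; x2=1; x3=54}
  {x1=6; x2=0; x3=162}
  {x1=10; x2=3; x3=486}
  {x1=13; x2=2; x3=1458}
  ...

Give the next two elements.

X1 — alternating steps +4, +3, +4, +3, …: -8, -4, -1, 3, 6, 10, 13 → 17 → 20.
X2 — alternating steps +3, −1, +3, −1, …: -4, -1, -2, 1, 0, 3, 2 → 5 → 4.
X3: ×3 each step; 2, 6, 18, 54, 162, 486, 1458 → 4374 → 13122.
So the next two elements are {x1=17; x2=5; x3=4374} and {x1=20; x2=4; x3=13122}.

{x1=17; x2=5; x3=4374}, {x1=20; x2=4; x3=13122}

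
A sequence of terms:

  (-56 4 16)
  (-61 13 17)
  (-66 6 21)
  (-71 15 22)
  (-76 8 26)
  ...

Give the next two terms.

For the first coordinate, −5 each step: -56, -61, -66, -71, -76 → -81 → -86.
Second coordinate: 4, 13, 6, 15, 8 → 17 → 10 (alternating steps +9, −7, +9, −7, …).
Third coordinate: 16, 17, 21, 22, 26 → 27 → 31 (alternating steps +1, +4, +1, +4, …).
Putting the parts together: (-81 17 27) and then (-86 10 31).

(-81 17 27), (-86 10 31)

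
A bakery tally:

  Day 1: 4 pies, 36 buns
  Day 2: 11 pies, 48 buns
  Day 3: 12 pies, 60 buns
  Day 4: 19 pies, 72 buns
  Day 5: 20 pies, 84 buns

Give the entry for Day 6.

27 pies, 96 buns

Pies: alternating steps +7, +1, +7, +1, …; 4, 11, 12, 19, 20 → 27.
For the buns, +12 each step: 36, 48, 60, 72, 84 → 96.
Putting it together: 27 pies, 96 buns.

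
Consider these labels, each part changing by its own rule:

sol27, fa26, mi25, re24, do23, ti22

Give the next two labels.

Note: runs backward through the solfège scale do→ti, so sol, fa, mi, re, do, ti → la → sol.
Second component: 27, 26, 25, 24, 23, 22 → 21 → 20 (−1 each step).
So the next two labels are la21 and sol20.

la21 then sol20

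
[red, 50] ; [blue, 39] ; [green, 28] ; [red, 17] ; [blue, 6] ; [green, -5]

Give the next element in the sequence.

[red, -16]

Colour — repeats red → blue → green: red, blue, green, red, blue, green → red.
Second value: −11 each step; 50, 39, 28, 17, 6, -5 → -16.
Combining the parts gives [red, -16].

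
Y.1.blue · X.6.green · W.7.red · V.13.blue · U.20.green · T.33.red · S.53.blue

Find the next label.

Letter — letters move back 1 place in the alphabet: Y, X, W, V, U, T, S → R.
Second component — each term is the sum of the two before it: 1, 6, 7, 13, 20, 33, 53 → 86.
Colour: repeats blue → green → red; blue, green, red, blue, green, red, blue → green.
So the next label is R.86.green.

R.86.green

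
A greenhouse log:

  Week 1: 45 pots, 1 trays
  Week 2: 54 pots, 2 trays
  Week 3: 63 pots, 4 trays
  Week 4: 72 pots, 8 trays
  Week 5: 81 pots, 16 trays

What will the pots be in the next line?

90

Pots: +9 each step; 45, 54, 63, 72, 81 → 90.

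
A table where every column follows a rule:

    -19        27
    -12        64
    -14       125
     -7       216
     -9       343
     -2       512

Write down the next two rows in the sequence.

-4  729; 3  1000

First component goes -19, -12, -14, -7, -9, -2 → -4 → 3 (alternating steps +7, −2, +7, −2, …).
Second component — perfect cubes: 3³, 4³, 5³, …: 27, 64, 125, 216, 343, 512 → 729 → 1000.
Putting the parts together: -4  729 and then 3  1000.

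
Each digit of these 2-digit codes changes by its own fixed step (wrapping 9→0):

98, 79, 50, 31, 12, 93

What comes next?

First digit: −2 each step, mod 10, so 9, 7, 5, 3, 1, 9 → 7.
Second digit: 8, 9, 0, 1, 2, 3 → 4 (+1 each step, mod 10).
Combining the parts gives 74.

74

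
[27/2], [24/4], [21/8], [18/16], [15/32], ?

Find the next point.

[12/64]

First part goes 27, 24, 21, 18, 15 → 12 (−3 each step).
For the second part, ×2 each step: 2, 4, 8, 16, 32 → 64.
So the next point is [12/64].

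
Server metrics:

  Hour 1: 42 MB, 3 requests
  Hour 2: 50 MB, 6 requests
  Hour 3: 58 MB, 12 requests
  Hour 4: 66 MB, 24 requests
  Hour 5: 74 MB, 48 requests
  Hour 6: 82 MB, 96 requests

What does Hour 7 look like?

MB — +8 each step: 42, 50, 58, 66, 74, 82 → 90.
Requests: 3, 6, 12, 24, 48, 96 → 192 (×2 each step).
Combining the parts gives 90 MB, 192 requests.

90 MB, 192 requests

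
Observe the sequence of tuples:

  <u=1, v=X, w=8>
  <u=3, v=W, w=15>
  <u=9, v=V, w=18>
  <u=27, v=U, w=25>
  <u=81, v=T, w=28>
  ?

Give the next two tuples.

U: ×3 each step, so 1, 3, 9, 27, 81 → 243 → 729.
V goes X, W, V, U, T → S → R (letters move back 1 place in the alphabet).
W: alternating steps +7, +3, +7, +3, …, so 8, 15, 18, 25, 28 → 35 → 38.
So the next two tuples are <u=243, v=S, w=35> and <u=729, v=R, w=38>.

<u=243, v=S, w=35>, <u=729, v=R, w=38>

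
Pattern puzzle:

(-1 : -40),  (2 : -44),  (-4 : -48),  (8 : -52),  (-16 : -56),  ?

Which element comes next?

For the first part, ×(-2) each step: -1, 2, -4, 8, -16 → 32.
For the second part, −4 each step: -40, -44, -48, -52, -56 → -60.
Putting it together: (32 : -60).

(32 : -60)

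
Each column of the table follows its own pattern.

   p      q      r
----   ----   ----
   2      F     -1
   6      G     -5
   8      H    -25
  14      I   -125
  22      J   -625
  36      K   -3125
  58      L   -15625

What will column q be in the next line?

M

Column q goes F, G, H, I, J, K, L → M (letters move forward 1 place in the alphabet).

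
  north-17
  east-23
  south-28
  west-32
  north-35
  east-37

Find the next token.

Direction: repeats north → east → south → west; north, east, south, west, north, east → south.
For the second component, differences are 6, 5, 4, … (decreasing by 1 each time): 17, 23, 28, 32, 35, 37 → 38.
Combining the parts gives south-38.

south-38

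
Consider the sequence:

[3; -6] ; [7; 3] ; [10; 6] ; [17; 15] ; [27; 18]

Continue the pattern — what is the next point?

[44; 27]

First value — each term is the sum of the two before it: 3, 7, 10, 17, 27 → 44.
Second value: alternating steps +9, +3, +9, +3, …, so -6, 3, 6, 15, 18 → 27.
So the next point is [44; 27].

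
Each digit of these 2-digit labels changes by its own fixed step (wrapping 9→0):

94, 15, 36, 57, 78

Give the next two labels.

99 then 10

First digit: 9, 1, 3, 5, 7 → 9 → 1 (+2 each step, mod 10).
Second digit goes 4, 5, 6, 7, 8 → 9 → 0 (+1 each step, mod 10).
So the next two labels are 99 and 10.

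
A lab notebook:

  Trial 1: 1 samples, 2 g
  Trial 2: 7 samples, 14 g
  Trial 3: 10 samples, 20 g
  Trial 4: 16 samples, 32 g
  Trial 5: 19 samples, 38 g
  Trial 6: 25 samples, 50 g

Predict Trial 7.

28 samples, 56 g

Samples goes 1, 7, 10, 16, 19, 25 → 28 (alternating steps +6, +3, +6, +3, …).
For the g, always 2 × the samples: 2, 14, 20, 32, 38, 50 → 56.
Putting it together: 28 samples, 56 g.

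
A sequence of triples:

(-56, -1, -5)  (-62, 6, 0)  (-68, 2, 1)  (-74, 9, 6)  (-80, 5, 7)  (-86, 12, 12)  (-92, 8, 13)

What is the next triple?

First entry — −6 each step: -56, -62, -68, -74, -80, -86, -92 → -98.
Second entry — alternating steps +7, −4, +7, −4, …: -1, 6, 2, 9, 5, 12, 8 → 15.
For the third entry, alternating steps +5, +1, +5, +1, …: -5, 0, 1, 6, 7, 12, 13 → 18.
Combining the parts gives (-98, 15, 18).

(-98, 15, 18)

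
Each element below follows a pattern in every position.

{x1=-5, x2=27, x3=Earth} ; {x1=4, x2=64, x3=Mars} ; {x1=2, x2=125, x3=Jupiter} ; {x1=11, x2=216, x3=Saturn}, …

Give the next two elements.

{x1=9, x2=343, x3=Uranus}, {x1=18, x2=512, x3=Neptune}

X1: -5, 4, 2, 11 → 9 → 18 (alternating steps +9, −2, +9, −2, …).
X2: perfect cubes: 3³, 4³, 5³, …; 27, 64, 125, 216 → 343 → 512.
X3: runs through the planets Mercury→Neptune, so Earth, Mars, Jupiter, Saturn → Uranus → Neptune.
Putting the parts together: {x1=9, x2=343, x3=Uranus} and then {x1=18, x2=512, x3=Neptune}.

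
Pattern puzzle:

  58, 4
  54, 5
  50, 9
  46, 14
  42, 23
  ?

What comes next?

38, 37

First value: −4 each step; 58, 54, 50, 46, 42 → 38.
Second value: each term is the sum of the two before it, so 4, 5, 9, 14, 23 → 37.
So the next tuple is 38, 37.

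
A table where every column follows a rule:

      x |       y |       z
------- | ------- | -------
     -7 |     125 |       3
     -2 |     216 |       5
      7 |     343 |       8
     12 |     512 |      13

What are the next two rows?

21  729  21; 26  1000  34

Column x goes -7, -2, 7, 12 → 21 → 26 (alternating steps +5, +9, +5, +9, …).
Column y — perfect cubes: 5³, 6³, 7³, …: 125, 216, 343, 512 → 729 → 1000.
Column z: 3, 5, 8, 13 → 21 → 34 (each term is the sum of the two before it).
So the next two rows are 21  729  21 and 26  1000  34.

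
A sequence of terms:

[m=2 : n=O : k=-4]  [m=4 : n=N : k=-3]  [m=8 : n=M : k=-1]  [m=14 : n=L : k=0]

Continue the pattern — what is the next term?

M: differences are 2, 4, 6, … (increasing by 2 each time), so 2, 4, 8, 14 → 22.
N: letters move back 1 place in the alphabet; O, N, M, L → K.
For the k, alternating steps +1, +2, +1, +2, …: -4, -3, -1, 0 → 2.
Putting it together: [m=22 : n=K : k=2].

[m=22 : n=K : k=2]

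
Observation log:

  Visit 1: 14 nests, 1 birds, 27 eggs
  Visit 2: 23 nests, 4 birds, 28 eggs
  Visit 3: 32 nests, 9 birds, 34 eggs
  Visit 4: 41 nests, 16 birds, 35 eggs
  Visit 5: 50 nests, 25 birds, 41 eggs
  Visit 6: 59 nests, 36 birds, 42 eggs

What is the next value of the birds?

49

Birds: 1, 4, 9, 16, 25, 36 → 49 (perfect squares: 1², 2², 3², …).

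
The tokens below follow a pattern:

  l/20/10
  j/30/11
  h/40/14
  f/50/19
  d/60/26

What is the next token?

Letter: letters move back 2 places in the alphabet, so l, j, h, f, d → b.
Second component: +10 each step; 20, 30, 40, 50, 60 → 70.
Third component goes 10, 11, 14, 19, 26 → 35 (differences are 1, 3, 5, … (increasing by 2 each time)).
So the next token is b/70/35.

b/70/35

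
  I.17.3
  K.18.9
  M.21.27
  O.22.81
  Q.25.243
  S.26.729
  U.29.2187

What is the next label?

W.30.6561

Letter: letters move forward 2 places in the alphabet; I, K, M, O, Q, S, U → W.
For the second component, alternating steps +1, +3, +1, +3, …: 17, 18, 21, 22, 25, 26, 29 → 30.
Third component goes 3, 9, 27, 81, 243, 729, 2187 → 6561 (×3 each step).
Combining the parts gives W.30.6561.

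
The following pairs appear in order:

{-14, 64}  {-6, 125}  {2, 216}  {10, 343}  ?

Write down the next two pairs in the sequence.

{18, 512}, {26, 729}

First coordinate — +8 each step: -14, -6, 2, 10 → 18 → 26.
Second coordinate — perfect cubes: 4³, 5³, 6³, …: 64, 125, 216, 343 → 512 → 729.
So the next two pairs are {18, 512} and {26, 729}.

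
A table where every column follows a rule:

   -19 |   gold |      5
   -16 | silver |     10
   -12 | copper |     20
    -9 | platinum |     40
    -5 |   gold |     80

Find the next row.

First component — alternating steps +3, +4, +3, +4, …: -19, -16, -12, -9, -5 → -2.
Metal goes gold, silver, copper, platinum, gold → silver (repeats gold → silver → copper → platinum).
Third component goes 5, 10, 20, 40, 80 → 160 (×2 each step).
Combining the parts gives -2  silver  160.

-2  silver  160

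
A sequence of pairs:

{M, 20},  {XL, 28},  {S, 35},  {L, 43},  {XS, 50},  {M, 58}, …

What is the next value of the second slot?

65

Second slot goes 20, 28, 35, 43, 50, 58 → 65 (alternating steps +8, +7, +8, +7, …).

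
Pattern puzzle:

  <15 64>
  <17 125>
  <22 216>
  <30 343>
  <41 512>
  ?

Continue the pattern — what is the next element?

<55 729>

First entry — differences are 2, 5, 8, … (increasing by 3 each time): 15, 17, 22, 30, 41 → 55.
Second entry: 64, 125, 216, 343, 512 → 729 (perfect cubes: 4³, 5³, 6³, …).
Combining the parts gives <55 729>.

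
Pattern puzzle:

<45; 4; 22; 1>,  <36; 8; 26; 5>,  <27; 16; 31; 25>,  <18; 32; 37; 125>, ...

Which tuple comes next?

<9; 64; 44; 625>

First entry — −9 each step: 45, 36, 27, 18 → 9.
Second entry: ×2 each step; 4, 8, 16, 32 → 64.
Third entry: differences are 4, 5, 6, … (increasing by 1 each time); 22, 26, 31, 37 → 44.
Fourth entry — ×5 each step: 1, 5, 25, 125 → 625.
So the next tuple is <9; 64; 44; 625>.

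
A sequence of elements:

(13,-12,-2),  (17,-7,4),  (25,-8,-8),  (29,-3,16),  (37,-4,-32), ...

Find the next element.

(41,1,64)

First part: alternating steps +4, +8, +4, +8, …, so 13, 17, 25, 29, 37 → 41.
Second part: alternating steps +5, −1, +5, −1, …; -12, -7, -8, -3, -4 → 1.
Third part — ×(-2) each step: -2, 4, -8, 16, -32 → 64.
Combining the parts gives (41,1,64).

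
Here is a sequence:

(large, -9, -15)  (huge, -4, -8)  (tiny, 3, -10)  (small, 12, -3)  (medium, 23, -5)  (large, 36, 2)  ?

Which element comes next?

Size: repeats large → huge → tiny → small → medium; large, huge, tiny, small, medium, large → huge.
For the second coordinate, differences are 5, 7, 9, … (increasing by 2 each time): -9, -4, 3, 12, 23, 36 → 51.
Third coordinate goes -15, -8, -10, -3, -5, 2 → 0 (alternating steps +7, −2, +7, −2, …).
Combining the parts gives (huge, 51, 0).

(huge, 51, 0)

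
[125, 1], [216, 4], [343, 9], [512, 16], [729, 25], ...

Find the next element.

[1000, 36]

First part goes 125, 216, 343, 512, 729 → 1000 (perfect cubes: 5³, 6³, 7³, …).
Second part: 1, 4, 9, 16, 25 → 36 (perfect squares: 1², 2², 3², …).
So the next element is [1000, 36].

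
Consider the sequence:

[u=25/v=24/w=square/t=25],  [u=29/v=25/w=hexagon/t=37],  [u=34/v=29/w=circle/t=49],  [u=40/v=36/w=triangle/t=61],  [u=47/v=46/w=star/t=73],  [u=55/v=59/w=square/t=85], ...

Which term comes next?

U: 25, 29, 34, 40, 47, 55 → 64 (differences are 4, 5, 6, … (increasing by 1 each time)).
V — differences are 1, 4, 7, … (increasing by 3 each time): 24, 25, 29, 36, 46, 59 → 75.
W — repeats square → hexagon → circle → triangle → star: square, hexagon, circle, triangle, star, square → hexagon.
T: +12 each step, so 25, 37, 49, 61, 73, 85 → 97.
Combining the parts gives [u=64/v=75/w=hexagon/t=97].

[u=64/v=75/w=hexagon/t=97]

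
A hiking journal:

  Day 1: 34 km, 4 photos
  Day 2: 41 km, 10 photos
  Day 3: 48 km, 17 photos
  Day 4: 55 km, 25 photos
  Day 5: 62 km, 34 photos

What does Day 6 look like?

69 km, 44 photos

Km goes 34, 41, 48, 55, 62 → 69 (+7 each step).
Photos — differences are 6, 7, 8, … (increasing by 1 each time): 4, 10, 17, 25, 34 → 44.
So the next row is 69 km, 44 photos.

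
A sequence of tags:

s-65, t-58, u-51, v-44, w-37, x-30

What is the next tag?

Letter: letters move forward 1 place in the alphabet; s, t, u, v, w, x → y.
Second component: −7 each step; 65, 58, 51, 44, 37, 30 → 23.
So the next tag is y-23.

y-23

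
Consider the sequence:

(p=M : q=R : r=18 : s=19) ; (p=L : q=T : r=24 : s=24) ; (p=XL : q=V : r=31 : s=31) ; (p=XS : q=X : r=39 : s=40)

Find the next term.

(p=S : q=Z : r=48 : s=51)

For the p, runs through clothing sizes XS→XL: M, L, XL, XS → S.
Q: letters move forward 2 places in the alphabet; R, T, V, X → Z.
R: differences are 6, 7, 8, … (increasing by 1 each time), so 18, 24, 31, 39 → 48.
S goes 19, 24, 31, 40 → 51 (differences are 5, 7, 9, … (increasing by 2 each time)).
Combining the parts gives (p=S : q=Z : r=48 : s=51).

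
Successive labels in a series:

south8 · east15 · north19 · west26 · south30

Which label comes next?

Direction: repeats south → east → north → west; south, east, north, west, south → east.
Second component goes 8, 15, 19, 26, 30 → 37 (alternating steps +7, +4, +7, +4, …).
Putting it together: east37.

east37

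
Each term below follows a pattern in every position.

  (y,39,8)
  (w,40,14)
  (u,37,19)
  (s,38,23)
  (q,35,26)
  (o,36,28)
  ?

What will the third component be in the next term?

Letter: y, w, u, s, q, o → m (letters move back 2 places in the alphabet).
For the second component, alternating steps +1, −3, +1, −3, …: 39, 40, 37, 38, 35, 36 → 33.
For the third component, differences are 6, 5, 4, … (decreasing by 1 each time): 8, 14, 19, 23, 26, 28 → 29.

29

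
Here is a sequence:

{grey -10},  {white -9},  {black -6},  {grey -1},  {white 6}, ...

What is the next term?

Shade — repeats grey → white → black: grey, white, black, grey, white → black.
Second entry: differences are 1, 3, 5, … (increasing by 2 each time), so -10, -9, -6, -1, 6 → 15.
Putting it together: {black 15}.

{black 15}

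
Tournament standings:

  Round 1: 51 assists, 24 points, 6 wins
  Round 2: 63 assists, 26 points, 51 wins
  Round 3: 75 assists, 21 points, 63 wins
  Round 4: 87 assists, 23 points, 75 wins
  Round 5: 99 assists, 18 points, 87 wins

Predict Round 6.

111 assists, 20 points, 99 wins

Assists: 51, 63, 75, 87, 99 → 111 (+12 each step).
Points goes 24, 26, 21, 23, 18 → 20 (alternating steps +2, −5, +2, −5, …).
Wins — always the previous value of the assists: 6, 51, 63, 75, 87 → 99.
Putting it together: 111 assists, 20 points, 99 wins.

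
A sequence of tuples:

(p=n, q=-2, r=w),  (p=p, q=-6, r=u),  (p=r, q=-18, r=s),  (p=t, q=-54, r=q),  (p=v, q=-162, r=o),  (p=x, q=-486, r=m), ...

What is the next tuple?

For the p, letters move forward 2 places in the alphabet: n, p, r, t, v, x → z.
Q goes -2, -6, -18, -54, -162, -486 → -1458 (×3 each step).
R: letters move back 2 places in the alphabet, so w, u, s, q, o, m → k.
So the next tuple is (p=z, q=-1458, r=k).

(p=z, q=-1458, r=k)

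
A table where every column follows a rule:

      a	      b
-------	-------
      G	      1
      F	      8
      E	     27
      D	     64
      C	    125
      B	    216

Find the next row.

A  343

For the column a, letters move back 1 place in the alphabet: G, F, E, D, C, B → A.
Column b: perfect cubes: 1³, 2³, 3³, …, so 1, 8, 27, 64, 125, 216 → 343.
So the next row is A  343.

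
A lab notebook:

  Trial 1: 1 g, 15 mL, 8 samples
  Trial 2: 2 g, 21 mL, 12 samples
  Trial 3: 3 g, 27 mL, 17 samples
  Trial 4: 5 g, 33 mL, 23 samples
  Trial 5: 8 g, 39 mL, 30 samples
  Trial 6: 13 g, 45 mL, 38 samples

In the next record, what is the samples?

47

Samples: differences are 4, 5, 6, … (increasing by 1 each time), so 8, 12, 17, 23, 30, 38 → 47.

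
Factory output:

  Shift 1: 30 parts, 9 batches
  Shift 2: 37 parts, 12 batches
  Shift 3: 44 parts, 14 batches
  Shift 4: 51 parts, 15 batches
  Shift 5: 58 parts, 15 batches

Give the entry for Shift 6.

Parts goes 30, 37, 44, 51, 58 → 65 (+7 each step).
Batches: 9, 12, 14, 15, 15 → 14 (differences are 3, 2, 1, … (decreasing by 1 each time)).
Combining the parts gives 65 parts, 14 batches.

65 parts, 14 batches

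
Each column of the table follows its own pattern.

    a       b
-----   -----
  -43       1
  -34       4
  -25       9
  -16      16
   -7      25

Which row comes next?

2  36

Column a goes -43, -34, -25, -16, -7 → 2 (+9 each step).
Column b: perfect squares: 1², 2², 3², …, so 1, 4, 9, 16, 25 → 36.
Putting it together: 2  36.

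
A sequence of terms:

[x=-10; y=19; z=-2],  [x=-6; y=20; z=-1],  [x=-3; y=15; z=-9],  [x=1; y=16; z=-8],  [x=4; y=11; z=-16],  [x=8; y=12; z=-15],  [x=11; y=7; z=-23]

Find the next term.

[x=15; y=8; z=-22]

X goes -10, -6, -3, 1, 4, 8, 11 → 15 (alternating steps +4, +3, +4, +3, …).
Y — alternating steps +1, −5, +1, −5, …: 19, 20, 15, 16, 11, 12, 7 → 8.
Z: alternating steps +1, −8, +1, −8, …; -2, -1, -9, -8, -16, -15, -23 → -22.
Combining the parts gives [x=15; y=8; z=-22].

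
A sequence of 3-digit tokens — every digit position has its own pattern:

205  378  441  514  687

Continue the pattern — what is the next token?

750

First digit: +1 each step, mod 10, so 2, 3, 4, 5, 6 → 7.
For the second digit, −3 each step, mod 10: 0, 7, 4, 1, 8 → 5.
Third digit: +3 each step, mod 10; 5, 8, 1, 4, 7 → 0.
Putting it together: 750.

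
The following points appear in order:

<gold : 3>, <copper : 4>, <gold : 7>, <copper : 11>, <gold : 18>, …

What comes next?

<copper : 29>

Metal — alternates gold ↔ copper: gold, copper, gold, copper, gold → copper.
Second component — each term is the sum of the two before it: 3, 4, 7, 11, 18 → 29.
Combining the parts gives <copper : 29>.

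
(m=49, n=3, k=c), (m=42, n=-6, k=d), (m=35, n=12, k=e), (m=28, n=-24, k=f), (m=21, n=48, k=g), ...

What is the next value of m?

For the m, −7 each step: 49, 42, 35, 28, 21 → 14.

14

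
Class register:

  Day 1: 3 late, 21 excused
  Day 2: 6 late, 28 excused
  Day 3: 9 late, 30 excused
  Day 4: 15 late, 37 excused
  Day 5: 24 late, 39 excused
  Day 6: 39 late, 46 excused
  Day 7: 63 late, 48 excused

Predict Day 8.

Late goes 3, 6, 9, 15, 24, 39, 63 → 102 (each term is the sum of the two before it).
Excused: 21, 28, 30, 37, 39, 46, 48 → 55 (alternating steps +7, +2, +7, +2, …).
Combining the parts gives 102 late, 55 excused.

102 late, 55 excused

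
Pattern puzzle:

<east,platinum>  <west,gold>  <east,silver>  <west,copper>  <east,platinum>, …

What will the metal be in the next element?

gold

Direction — alternates east ↔ west: east, west, east, west, east → west.
Metal: repeats platinum → gold → silver → copper; platinum, gold, silver, copper, platinum → gold.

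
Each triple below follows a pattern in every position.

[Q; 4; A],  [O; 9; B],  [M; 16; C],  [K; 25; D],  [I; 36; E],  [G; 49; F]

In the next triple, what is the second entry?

Second entry: 4, 9, 16, 25, 36, 49 → 64 (perfect squares: 2², 3², 4², …).

64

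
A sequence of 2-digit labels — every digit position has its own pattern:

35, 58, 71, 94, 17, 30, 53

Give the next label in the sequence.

First digit — +2 each step, mod 10: 3, 5, 7, 9, 1, 3, 5 → 7.
Second digit goes 5, 8, 1, 4, 7, 0, 3 → 6 (+3 each step, mod 10).
Combining the parts gives 76.

76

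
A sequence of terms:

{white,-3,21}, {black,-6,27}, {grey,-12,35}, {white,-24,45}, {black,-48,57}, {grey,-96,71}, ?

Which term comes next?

Shade: white, black, grey, white, black, grey → white (repeats white → black → grey).
For the second part, ×2 each step: -3, -6, -12, -24, -48, -96 → -192.
Third part: 21, 27, 35, 45, 57, 71 → 87 (differences are 6, 8, 10, … (increasing by 2 each time)).
Combining the parts gives {white,-192,87}.

{white,-192,87}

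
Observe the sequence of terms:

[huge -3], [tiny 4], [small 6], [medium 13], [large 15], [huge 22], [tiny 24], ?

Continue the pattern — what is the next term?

[small 31]

Size — repeats huge → tiny → small → medium → large: huge, tiny, small, medium, large, huge, tiny → small.
Second component goes -3, 4, 6, 13, 15, 22, 24 → 31 (alternating steps +7, +2, +7, +2, …).
So the next term is [small 31].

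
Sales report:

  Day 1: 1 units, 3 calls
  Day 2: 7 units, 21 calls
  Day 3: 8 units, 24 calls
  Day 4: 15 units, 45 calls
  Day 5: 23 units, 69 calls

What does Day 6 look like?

38 units, 114 calls

For the units, each term is the sum of the two before it: 1, 7, 8, 15, 23 → 38.
Calls goes 3, 21, 24, 45, 69 → 114 (always 3 × the units).
Putting it together: 38 units, 114 calls.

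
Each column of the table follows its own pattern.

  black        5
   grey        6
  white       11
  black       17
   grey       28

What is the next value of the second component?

Second component: each term is the sum of the two before it; 5, 6, 11, 17, 28 → 45.

45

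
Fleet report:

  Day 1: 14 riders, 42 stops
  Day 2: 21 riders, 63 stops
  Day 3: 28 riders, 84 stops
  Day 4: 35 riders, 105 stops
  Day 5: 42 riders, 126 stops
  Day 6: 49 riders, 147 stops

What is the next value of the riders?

56

Riders: +7 each step, so 14, 21, 28, 35, 42, 49 → 56.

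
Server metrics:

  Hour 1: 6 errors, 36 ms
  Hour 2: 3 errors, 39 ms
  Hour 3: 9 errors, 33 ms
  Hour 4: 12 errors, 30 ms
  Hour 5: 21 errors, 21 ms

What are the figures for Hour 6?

33 errors, 9 ms

Errors — each term is the sum of the two before it: 6, 3, 9, 12, 21 → 33.
Ms: together with the errors always sums to 42; 36, 39, 33, 30, 21 → 9.
Putting it together: 33 errors, 9 ms.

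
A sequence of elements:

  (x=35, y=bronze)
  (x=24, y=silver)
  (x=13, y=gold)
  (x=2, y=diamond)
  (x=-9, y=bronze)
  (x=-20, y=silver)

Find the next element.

(x=-31, y=gold)

X goes 35, 24, 13, 2, -9, -20 → -31 (−11 each step).
Y: repeats bronze → silver → gold → diamond, so bronze, silver, gold, diamond, bronze, silver → gold.
Combining the parts gives (x=-31, y=gold).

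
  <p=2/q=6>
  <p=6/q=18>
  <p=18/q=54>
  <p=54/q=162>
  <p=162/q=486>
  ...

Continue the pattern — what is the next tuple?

P — ×3 each step: 2, 6, 18, 54, 162 → 486.
Q: always 3 × the p, so 6, 18, 54, 162, 486 → 1458.
Combining the parts gives <p=486/q=1458>.

<p=486/q=1458>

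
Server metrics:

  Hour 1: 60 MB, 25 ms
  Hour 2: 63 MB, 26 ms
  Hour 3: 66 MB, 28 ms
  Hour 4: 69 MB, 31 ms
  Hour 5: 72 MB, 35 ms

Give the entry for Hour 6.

MB: 60, 63, 66, 69, 72 → 75 (+3 each step).
Ms: 25, 26, 28, 31, 35 → 40 (differences are 1, 2, 3, … (increasing by 1 each time)).
Combining the parts gives 75 MB, 40 ms.

75 MB, 40 ms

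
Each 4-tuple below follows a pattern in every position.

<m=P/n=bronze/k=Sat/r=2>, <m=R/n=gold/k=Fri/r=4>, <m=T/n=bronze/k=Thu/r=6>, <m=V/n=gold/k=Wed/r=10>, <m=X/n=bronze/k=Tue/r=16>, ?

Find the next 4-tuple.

<m=Z/n=gold/k=Mon/r=26>

M goes P, R, T, V, X → Z (letters move forward 2 places in the alphabet).
N: bronze, gold, bronze, gold, bronze → gold (alternates bronze ↔ gold).
K — runs backward through the weekdays Mon→Sun: Sat, Fri, Thu, Wed, Tue → Mon.
For the r, each term is the sum of the two before it: 2, 4, 6, 10, 16 → 26.
Putting it together: <m=Z/n=gold/k=Mon/r=26>.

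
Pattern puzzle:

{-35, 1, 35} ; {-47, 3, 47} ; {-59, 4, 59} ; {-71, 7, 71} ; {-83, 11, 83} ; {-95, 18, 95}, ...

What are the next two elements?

First component: -35, -47, -59, -71, -83, -95 → -107 → -119 (−12 each step).
Second component — each term is the sum of the two before it: 1, 3, 4, 7, 11, 18 → 29 → 47.
Third component: always the negative of the first component; 35, 47, 59, 71, 83, 95 → 107 → 119.
Putting the parts together: {-107, 29, 107} and then {-119, 47, 119}.

{-107, 29, 107}, {-119, 47, 119}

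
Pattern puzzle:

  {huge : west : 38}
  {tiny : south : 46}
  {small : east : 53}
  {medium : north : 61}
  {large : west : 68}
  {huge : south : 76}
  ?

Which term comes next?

Size: repeats huge → tiny → small → medium → large; huge, tiny, small, medium, large, huge → tiny.
Direction: repeats west → south → east → north; west, south, east, north, west, south → east.
For the third component, alternating steps +8, +7, +8, +7, …: 38, 46, 53, 61, 68, 76 → 83.
So the next term is {tiny : east : 83}.

{tiny : east : 83}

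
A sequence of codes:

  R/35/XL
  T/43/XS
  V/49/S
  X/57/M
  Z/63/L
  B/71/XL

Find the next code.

Letter — letters move forward 2 places in the alphabet, wrapping Z→A: R, T, V, X, Z, B → D.
For the second component, alternating steps +8, +6, +8, +6, …: 35, 43, 49, 57, 63, 71 → 77.
Size: repeats XL → XS → S → M → L; XL, XS, S, M, L, XL → XS.
Putting it together: D/77/XS.

D/77/XS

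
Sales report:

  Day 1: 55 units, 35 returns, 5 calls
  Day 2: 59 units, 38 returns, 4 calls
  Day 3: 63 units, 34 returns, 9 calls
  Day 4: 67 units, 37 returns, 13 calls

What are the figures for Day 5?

71 units, 33 returns, 22 calls

Units — +4 each step: 55, 59, 63, 67 → 71.
Returns: 35, 38, 34, 37 → 33 (alternating steps +3, −4, +3, −4, …).
Calls: each term is the sum of the two before it, so 5, 4, 9, 13 → 22.
Combining the parts gives 71 units, 33 returns, 22 calls.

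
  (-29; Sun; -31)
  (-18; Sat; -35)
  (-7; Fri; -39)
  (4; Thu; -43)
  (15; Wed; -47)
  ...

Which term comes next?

First part goes -29, -18, -7, 4, 15 → 26 (+11 each step).
Day: runs backward through the weekdays Mon→Sun, so Sun, Sat, Fri, Thu, Wed → Tue.
Third part: -31, -35, -39, -43, -47 → -51 (−4 each step).
So the next term is (26; Tue; -51).

(26; Tue; -51)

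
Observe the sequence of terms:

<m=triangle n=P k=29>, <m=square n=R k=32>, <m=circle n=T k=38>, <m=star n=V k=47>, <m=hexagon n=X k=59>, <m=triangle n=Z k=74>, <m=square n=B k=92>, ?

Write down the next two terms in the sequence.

M: repeats triangle → square → circle → star → hexagon; triangle, square, circle, star, hexagon, triangle, square → circle → star.
N — letters move forward 2 places in the alphabet, wrapping Z→A: P, R, T, V, X, Z, B → D → F.
For the k, differences are 3, 6, 9, … (increasing by 3 each time): 29, 32, 38, 47, 59, 74, 92 → 113 → 137.
Putting the parts together: <m=circle n=D k=113> and then <m=star n=F k=137>.

<m=circle n=D k=113>, <m=star n=F k=137>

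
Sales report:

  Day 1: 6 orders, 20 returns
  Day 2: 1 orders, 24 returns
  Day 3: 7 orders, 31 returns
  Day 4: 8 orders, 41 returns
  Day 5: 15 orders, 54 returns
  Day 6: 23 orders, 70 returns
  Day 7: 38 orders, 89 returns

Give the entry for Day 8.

Orders — each term is the sum of the two before it: 6, 1, 7, 8, 15, 23, 38 → 61.
Returns: 20, 24, 31, 41, 54, 70, 89 → 111 (differences are 4, 7, 10, … (increasing by 3 each time)).
Putting it together: 61 orders, 111 returns.

61 orders, 111 returns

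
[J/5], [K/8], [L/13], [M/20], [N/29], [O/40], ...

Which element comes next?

Letter goes J, K, L, M, N, O → P (letters move forward 1 place in the alphabet).
Second coordinate goes 5, 8, 13, 20, 29, 40 → 53 (differences are 3, 5, 7, … (increasing by 2 each time)).
Combining the parts gives [P/53].

[P/53]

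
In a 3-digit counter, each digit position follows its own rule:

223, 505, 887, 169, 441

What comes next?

723

For the first digit, +3 each step, mod 10: 2, 5, 8, 1, 4 → 7.
Second digit goes 2, 0, 8, 6, 4 → 2 (−2 each step, mod 10).
For the third digit, +2 each step, mod 10: 3, 5, 7, 9, 1 → 3.
So the next label is 723.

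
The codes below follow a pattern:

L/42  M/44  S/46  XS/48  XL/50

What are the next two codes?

L/52, M/54

Size goes L, M, S, XS, XL → L → M (runs backward through clothing sizes XS→XL).
Second component: 42, 44, 46, 48, 50 → 52 → 54 (+2 each step).
Putting the parts together: L/52 and then M/54.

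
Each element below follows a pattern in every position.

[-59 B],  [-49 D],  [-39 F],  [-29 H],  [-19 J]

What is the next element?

First value — +10 each step: -59, -49, -39, -29, -19 → -9.
Letter: letters move forward 2 places in the alphabet, so B, D, F, H, J → L.
So the next element is [-9 L].

[-9 L]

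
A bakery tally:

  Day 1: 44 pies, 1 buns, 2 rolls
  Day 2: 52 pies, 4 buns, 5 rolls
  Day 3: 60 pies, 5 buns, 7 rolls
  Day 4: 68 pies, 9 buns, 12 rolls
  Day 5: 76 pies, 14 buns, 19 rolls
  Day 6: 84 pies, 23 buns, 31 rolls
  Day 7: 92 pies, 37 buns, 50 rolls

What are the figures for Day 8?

100 pies, 60 buns, 81 rolls

For the pies, +8 each step: 44, 52, 60, 68, 76, 84, 92 → 100.
Buns: each term is the sum of the two before it; 1, 4, 5, 9, 14, 23, 37 → 60.
Rolls: each term is the sum of the two before it; 2, 5, 7, 12, 19, 31, 50 → 81.
Combining the parts gives 100 pies, 60 buns, 81 rolls.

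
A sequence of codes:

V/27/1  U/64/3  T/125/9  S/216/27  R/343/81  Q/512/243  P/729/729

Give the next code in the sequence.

Letter: V, U, T, S, R, Q, P → O (letters move back 1 place in the alphabet).
Second component — perfect cubes: 3³, 4³, 5³, …: 27, 64, 125, 216, 343, 512, 729 → 1000.
Third component: ×3 each step; 1, 3, 9, 27, 81, 243, 729 → 2187.
So the next code is O/1000/2187.

O/1000/2187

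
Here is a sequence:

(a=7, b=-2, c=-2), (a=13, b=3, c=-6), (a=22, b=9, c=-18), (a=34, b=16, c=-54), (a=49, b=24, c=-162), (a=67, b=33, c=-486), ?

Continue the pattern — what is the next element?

(a=88, b=43, c=-1458)

A: differences are 6, 9, 12, … (increasing by 3 each time), so 7, 13, 22, 34, 49, 67 → 88.
For the b, differences are 5, 6, 7, … (increasing by 1 each time): -2, 3, 9, 16, 24, 33 → 43.
C: ×3 each step; -2, -6, -18, -54, -162, -486 → -1458.
Putting it together: (a=88, b=43, c=-1458).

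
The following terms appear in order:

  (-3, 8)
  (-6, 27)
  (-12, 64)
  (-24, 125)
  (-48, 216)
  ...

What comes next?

First component: ×2 each step, so -3, -6, -12, -24, -48 → -96.
Second component goes 8, 27, 64, 125, 216 → 343 (perfect cubes: 2³, 3³, 4³, …).
So the next term is (-96, 343).

(-96, 343)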